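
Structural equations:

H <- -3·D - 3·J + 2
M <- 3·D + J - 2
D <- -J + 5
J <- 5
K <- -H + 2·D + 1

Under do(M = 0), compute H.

-13

The intervention breaks the incoming arrows to M: M <- 3·D + J - 2 no longer applies, and M = 0.
H is not downstream of the intervention, so its value is determined by the original equations.
D = -J + 5  [with J=5]  = 0
H = -3·D - 3·J + 2  [with D=0, J=5]  = -13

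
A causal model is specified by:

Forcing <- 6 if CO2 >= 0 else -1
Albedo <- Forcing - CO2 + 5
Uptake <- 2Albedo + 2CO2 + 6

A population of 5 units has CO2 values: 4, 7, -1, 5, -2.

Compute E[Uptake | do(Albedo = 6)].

23.2

The intervention sets Albedo=6 in all 5 units regardless of CO2. Recomputing Uptake per unit gives 26, 32, 16, 28, 14; average 23.2.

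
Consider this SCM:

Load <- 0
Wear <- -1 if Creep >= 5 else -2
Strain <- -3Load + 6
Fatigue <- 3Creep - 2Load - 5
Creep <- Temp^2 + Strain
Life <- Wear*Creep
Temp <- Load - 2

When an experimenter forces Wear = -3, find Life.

Under do(Wear=-3), the mechanism Wear <- -1 if Creep >= 5 else -2 is discarded; Wear is fixed at -3.
Strain = -3Load + 6  [with Load=0]  = 6
Temp = Load - 2  [with Load=0]  = -2
Creep = Temp^2 + Strain  [with Temp=-2, Strain=6]  = 10
Life = Wear*Creep  [with Wear=-3, Creep=10]  = -30

-30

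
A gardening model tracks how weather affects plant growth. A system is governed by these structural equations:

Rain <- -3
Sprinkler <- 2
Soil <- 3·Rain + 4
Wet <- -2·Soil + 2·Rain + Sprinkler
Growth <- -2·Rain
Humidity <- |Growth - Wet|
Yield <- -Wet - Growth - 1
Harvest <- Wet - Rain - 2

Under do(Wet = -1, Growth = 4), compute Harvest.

0

The joint intervention fixes Wet = -1, Growth = 4, removing each variable's own equation.
Harvest = Wet - Rain - 2  [with Wet=-1, Rain=-3]  = 0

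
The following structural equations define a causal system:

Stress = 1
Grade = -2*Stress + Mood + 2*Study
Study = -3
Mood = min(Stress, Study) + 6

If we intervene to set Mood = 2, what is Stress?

1

Under do(Mood=2), the mechanism Mood = min(Stress, Study) + 6 is discarded; Mood is fixed at 2.
Since Stress is not a descendant of the intervened variable, it is unaffected.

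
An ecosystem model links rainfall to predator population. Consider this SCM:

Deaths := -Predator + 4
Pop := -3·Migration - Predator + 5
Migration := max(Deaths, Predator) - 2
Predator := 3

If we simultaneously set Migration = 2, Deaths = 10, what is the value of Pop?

-4

The joint intervention fixes Migration = 2, Deaths = 10, removing each variable's own equation.
Pop = -3·Migration - Predator + 5  [with Migration=2, Predator=3]  = -4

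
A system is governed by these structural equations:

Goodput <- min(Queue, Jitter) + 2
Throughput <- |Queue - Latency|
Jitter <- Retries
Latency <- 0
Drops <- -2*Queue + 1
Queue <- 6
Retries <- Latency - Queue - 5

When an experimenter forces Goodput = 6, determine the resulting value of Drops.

Intervening sets Goodput = 6 and removes its equation (Goodput <- min(Queue, Jitter) + 2).
Drops is not downstream of the intervention, so its value is determined by the original equations.
Drops = -2*Queue + 1  [with Queue=6]  = -11

-11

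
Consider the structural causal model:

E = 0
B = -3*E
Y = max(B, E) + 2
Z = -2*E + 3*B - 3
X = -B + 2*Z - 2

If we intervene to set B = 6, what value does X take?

22

do(B=6) replaces the equation B = -3*E with the constant B = 6.
Z = -2*E + 3*B - 3  [with E=0, B=6]  = 15
X = -B + 2*Z - 2  [with B=6, Z=15]  = 22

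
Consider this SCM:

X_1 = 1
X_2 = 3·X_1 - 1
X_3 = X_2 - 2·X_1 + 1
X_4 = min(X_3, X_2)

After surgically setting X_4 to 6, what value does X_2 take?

The intervention breaks the incoming arrows to X_4: X_4 = min(X_3, X_2) no longer applies, and X_4 = 6.
Since X_2 is not a descendant of the intervened variable, it is unaffected.
X_2 = 3·X_1 - 1  [with X_1=1]  = 2

2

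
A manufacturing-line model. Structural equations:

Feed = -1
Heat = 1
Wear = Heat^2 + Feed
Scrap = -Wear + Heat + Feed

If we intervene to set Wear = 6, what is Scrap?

The intervention breaks the incoming arrows to Wear: Wear = Heat^2 + Feed no longer applies, and Wear = 6.
Scrap = -Wear + Heat + Feed  [with Wear=6, Heat=1, Feed=-1]  = -6

-6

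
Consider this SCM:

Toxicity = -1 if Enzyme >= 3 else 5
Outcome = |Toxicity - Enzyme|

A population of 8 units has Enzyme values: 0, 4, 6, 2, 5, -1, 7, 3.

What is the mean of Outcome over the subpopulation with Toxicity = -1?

E[Outcome|Toxicity=-1] averages over only the 5 units with Toxicity=-1 (Enzyme = 4, 6, 5, 7, 3): Outcome = 5, 7, 6, 8, 4, mean 6.

6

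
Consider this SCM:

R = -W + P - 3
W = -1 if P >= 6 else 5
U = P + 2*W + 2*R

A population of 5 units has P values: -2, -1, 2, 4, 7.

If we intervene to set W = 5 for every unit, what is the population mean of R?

The intervention sets W=5 in all 5 units regardless of P. Recomputing R per unit gives -10, -9, -6, -4, -1; average -6.

-6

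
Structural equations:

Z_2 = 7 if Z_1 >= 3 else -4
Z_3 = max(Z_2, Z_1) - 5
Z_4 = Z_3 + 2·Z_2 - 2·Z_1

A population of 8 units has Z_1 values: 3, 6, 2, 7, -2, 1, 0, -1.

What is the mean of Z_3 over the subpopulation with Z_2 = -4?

-5

E[Z_3|Z_2=-4] averages over only the 5 units with Z_2=-4 (Z_1 = 2, -2, 1, 0, -1): Z_3 = -3, -7, -4, -5, -6, mean -5.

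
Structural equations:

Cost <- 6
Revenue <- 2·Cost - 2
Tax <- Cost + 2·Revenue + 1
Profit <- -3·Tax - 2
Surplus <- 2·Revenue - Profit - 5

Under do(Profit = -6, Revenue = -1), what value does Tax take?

5

Setting Profit = -6, Revenue = -1 by intervention discards those variables' equations.
Tax = Cost + 2·Revenue + 1  [with Cost=6, Revenue=-1]  = 5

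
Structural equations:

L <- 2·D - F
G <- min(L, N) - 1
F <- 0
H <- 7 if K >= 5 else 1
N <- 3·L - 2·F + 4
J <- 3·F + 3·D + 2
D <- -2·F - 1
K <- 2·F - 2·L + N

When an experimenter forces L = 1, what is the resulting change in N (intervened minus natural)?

Intervening sets L = 1 and removes its equation (L <- 2·D - F).
N = 3·L - 2·F + 4  [with L=1, F=0]  = 7
Without intervention: D = -2·F - 1  [with F=0]  = -1; L = 2·D - F  [with D=-1, F=0]  = -2; N = 3·L - 2·F + 4  [with L=-2, F=0]  = -2.
Change = 7 − (-2) = 9.

9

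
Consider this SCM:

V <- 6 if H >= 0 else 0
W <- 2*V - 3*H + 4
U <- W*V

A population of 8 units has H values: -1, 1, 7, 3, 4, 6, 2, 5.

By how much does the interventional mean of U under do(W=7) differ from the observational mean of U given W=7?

15.75

The intervention sets W=7 in all 8 units regardless of H. Recomputing U per unit gives 0, 42, 42, 42, 42, 42, 42, 42; average 36.75.
Observing W=7 restricts to units where W's equation naturally yields 7: H ∈ {-1, 3}. In that subpopulation U = 0, 42, mean 21.
Difference = 36.75 − 21 = 15.75.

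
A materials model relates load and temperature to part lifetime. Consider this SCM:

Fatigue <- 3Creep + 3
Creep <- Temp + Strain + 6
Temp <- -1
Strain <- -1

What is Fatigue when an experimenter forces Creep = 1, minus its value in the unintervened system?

The intervention breaks the incoming arrows to Creep: Creep <- Temp + Strain + 6 no longer applies, and Creep = 1.
Fatigue = 3Creep + 3  [with Creep=1]  = 6
Without intervention: Creep = Temp + Strain + 6  [with Temp=-1, Strain=-1]  = 4; Fatigue = 3Creep + 3  [with Creep=4]  = 15.
Change = 6 − 15 = -9.

-9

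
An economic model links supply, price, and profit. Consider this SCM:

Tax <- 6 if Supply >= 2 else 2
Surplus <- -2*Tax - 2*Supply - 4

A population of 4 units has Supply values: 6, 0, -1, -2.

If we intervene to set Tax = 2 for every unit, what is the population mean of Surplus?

Under do(Tax=2), Tax's equation is replaced by Tax=2 for every unit. Per-unit Surplus: -20, -8, -6, -4. Mean = -9.5.

-9.5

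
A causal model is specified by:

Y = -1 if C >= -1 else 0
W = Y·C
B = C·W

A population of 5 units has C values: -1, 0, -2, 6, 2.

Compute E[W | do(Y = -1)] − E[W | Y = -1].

0.75

Under do(Y=-1), Y's equation is replaced by Y=-1 for every unit. Per-unit W: 1, 0, 2, -6, -2. Mean = -1.
Conditioning on Y=-1 selects the 4 unit(s) with C ∈ {-1, 0, 6, 2}. Their W values: 1, 0, -6, -2. Mean = -1.75.
Difference = -1 − (-1.75) = 0.75.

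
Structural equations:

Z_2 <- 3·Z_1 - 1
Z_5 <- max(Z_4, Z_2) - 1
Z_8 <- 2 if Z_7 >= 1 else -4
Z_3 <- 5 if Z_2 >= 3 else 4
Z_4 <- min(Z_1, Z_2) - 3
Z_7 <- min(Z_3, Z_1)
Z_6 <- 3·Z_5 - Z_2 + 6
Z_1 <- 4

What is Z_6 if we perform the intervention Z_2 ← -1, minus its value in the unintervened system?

Under do(Z_2=-1), the mechanism Z_2 <- 3·Z_1 - 1 is discarded; Z_2 is fixed at -1.
Z_4 = min(Z_1, Z_2) - 3  [with Z_1=4, Z_2=-1]  = -4
Z_5 = max(Z_4, Z_2) - 1  [with Z_4=-4, Z_2=-1]  = -2
Z_6 = 3·Z_5 - Z_2 + 6  [with Z_5=-2, Z_2=-1]  = 1
Without intervention: Z_2 = 3·Z_1 - 1  [with Z_1=4]  = 11; Z_4 = min(Z_1, Z_2) - 3  [with Z_1=4, Z_2=11]  = 1; Z_5 = max(Z_4, Z_2) - 1  [with Z_4=1, Z_2=11]  = 10; Z_6 = 3·Z_5 - Z_2 + 6  [with Z_5=10, Z_2=11]  = 25.
Change = 1 − 25 = -24.

-24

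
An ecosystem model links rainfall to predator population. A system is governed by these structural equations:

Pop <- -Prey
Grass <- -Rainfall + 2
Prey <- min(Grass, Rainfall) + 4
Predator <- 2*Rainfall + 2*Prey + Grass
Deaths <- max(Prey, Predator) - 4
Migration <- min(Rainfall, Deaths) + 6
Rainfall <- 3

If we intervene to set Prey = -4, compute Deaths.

-7

do(Prey=-4) replaces the equation Prey <- min(Grass, Rainfall) + 4 with the constant Prey = -4.
Grass = -Rainfall + 2  [with Rainfall=3]  = -1
Predator = 2*Rainfall + 2*Prey + Grass  [with Rainfall=3, Prey=-4, Grass=-1]  = -3
Deaths = max(Prey, Predator) - 4  [with Prey=-4, Predator=-3]  = -7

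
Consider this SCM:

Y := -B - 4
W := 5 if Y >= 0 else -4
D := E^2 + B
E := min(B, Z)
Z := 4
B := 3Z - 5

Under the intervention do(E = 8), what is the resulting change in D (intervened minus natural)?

48

do(E=8) replaces the equation E := min(B, Z) with the constant E = 8.
B = 3Z - 5  [with Z=4]  = 7
D = E^2 + B  [with E=8, B=7]  = 71
Without intervention: B = 3Z - 5  [with Z=4]  = 7; E = min(B, Z)  [with B=7, Z=4]  = 4; D = E^2 + B  [with E=4, B=7]  = 23.
Change = 71 − 23 = 48.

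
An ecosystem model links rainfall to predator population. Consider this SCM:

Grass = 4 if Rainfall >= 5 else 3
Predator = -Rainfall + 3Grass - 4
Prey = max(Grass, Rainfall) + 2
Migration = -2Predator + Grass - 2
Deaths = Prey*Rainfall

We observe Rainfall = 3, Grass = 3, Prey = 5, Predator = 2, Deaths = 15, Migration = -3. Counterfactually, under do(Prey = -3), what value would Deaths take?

-9

do(Prey=-3) replaces the equation Prey = max(Grass, Rainfall) + 2 with the constant Prey = -3.
Deaths = Prey*Rainfall  [with Prey=-3, Rainfall=3]  = -9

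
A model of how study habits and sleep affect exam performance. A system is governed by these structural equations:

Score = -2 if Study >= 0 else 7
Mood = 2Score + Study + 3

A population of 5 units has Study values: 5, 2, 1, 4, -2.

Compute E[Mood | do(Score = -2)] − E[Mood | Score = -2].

-1

Under do(Score=-2), Score's equation is replaced by Score=-2 for every unit. Per-unit Mood: 4, 1, 0, 3, -3. Mean = 1.
E[Mood|Score=-2] averages over only the 4 units with Score=-2 (Study = 5, 2, 1, 4): Mood = 4, 1, 0, 3, mean 2.
Difference = 1 − 2 = -1.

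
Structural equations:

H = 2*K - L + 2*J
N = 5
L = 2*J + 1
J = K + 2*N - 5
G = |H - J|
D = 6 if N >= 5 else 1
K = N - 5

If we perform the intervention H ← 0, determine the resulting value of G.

Intervening sets H = 0 and removes its equation (H = 2*K - L + 2*J).
K = N - 5  [with N=5]  = 0
J = K + 2*N - 5  [with K=0, N=5]  = 5
G = |H - J|  [with H=0, J=5]  = 5

5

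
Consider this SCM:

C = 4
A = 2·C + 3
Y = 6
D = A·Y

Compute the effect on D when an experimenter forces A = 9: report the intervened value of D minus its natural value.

-12

The intervention breaks the incoming arrows to A: A = 2·C + 3 no longer applies, and A = 9.
D = A·Y  [with A=9, Y=6]  = 54
Without intervention: A = 2·C + 3  [with C=4]  = 11; D = A·Y  [with A=11, Y=6]  = 66.
Change = 54 − 66 = -12.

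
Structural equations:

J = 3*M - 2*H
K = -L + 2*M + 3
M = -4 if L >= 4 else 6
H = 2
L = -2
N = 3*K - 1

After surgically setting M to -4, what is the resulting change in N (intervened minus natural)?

The intervention breaks the incoming arrows to M: M = -4 if L >= 4 else 6 no longer applies, and M = -4.
K = -L + 2*M + 3  [with L=-2, M=-4]  = -3
N = 3*K - 1  [with K=-3]  = -10
Without intervention: M = -4 if L >= 4 else 6  [with L=-2]  = 6; K = -L + 2*M + 3  [with L=-2, M=6]  = 17; N = 3*K - 1  [with K=17]  = 50.
Change = -10 − 50 = -60.

-60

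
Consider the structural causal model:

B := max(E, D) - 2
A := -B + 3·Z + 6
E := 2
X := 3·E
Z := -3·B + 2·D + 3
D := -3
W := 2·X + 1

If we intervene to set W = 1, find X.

6

Intervening sets W = 1 and removes its equation (W := 2·X + 1).
X is not downstream of the intervention, so its value is determined by the original equations.
X = 3·E  [with E=2]  = 6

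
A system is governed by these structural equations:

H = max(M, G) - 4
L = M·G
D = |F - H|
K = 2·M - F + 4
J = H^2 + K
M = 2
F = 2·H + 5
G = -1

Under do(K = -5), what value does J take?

do(K=-5) replaces the equation K = 2·M - F + 4 with the constant K = -5.
H = max(M, G) - 4  [with M=2, G=-1]  = -2
J = H^2 + K  [with H=-2, K=-5]  = -1

-1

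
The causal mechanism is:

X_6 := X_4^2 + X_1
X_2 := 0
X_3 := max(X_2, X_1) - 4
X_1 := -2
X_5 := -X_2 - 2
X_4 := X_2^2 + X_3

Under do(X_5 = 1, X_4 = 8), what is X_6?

Setting X_5 = 1, X_4 = 8 by intervention discards those variables' equations.
X_6 = X_4^2 + X_1  [with X_4=8, X_1=-2]  = 62

62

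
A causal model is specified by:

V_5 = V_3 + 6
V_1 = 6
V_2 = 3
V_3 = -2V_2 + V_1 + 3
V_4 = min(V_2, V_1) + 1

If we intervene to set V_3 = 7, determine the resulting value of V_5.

do(V_3=7) replaces the equation V_3 = -2V_2 + V_1 + 3 with the constant V_3 = 7.
V_5 = V_3 + 6  [with V_3=7]  = 13

13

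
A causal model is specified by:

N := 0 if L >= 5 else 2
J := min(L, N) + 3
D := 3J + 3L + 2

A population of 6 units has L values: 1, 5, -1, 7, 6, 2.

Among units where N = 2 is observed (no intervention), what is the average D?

Observing N=2 restricts to units where N's equation naturally yields 2: L ∈ {1, -1, 2}. In that subpopulation D = 17, 5, 23, mean 15.

15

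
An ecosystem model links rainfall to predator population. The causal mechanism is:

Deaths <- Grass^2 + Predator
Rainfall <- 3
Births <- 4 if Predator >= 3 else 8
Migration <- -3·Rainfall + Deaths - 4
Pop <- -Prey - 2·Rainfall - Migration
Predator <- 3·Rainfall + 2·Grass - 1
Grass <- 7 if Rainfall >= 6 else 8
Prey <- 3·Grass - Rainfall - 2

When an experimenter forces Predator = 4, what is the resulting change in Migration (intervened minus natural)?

-20

The intervention breaks the incoming arrows to Predator: Predator <- 3·Rainfall + 2·Grass - 1 no longer applies, and Predator = 4.
Grass = 7 if Rainfall >= 6 else 8  [with Rainfall=3]  = 8
Deaths = Grass^2 + Predator  [with Grass=8, Predator=4]  = 68
Migration = -3·Rainfall + Deaths - 4  [with Rainfall=3, Deaths=68]  = 55
Without intervention: Grass = 7 if Rainfall >= 6 else 8  [with Rainfall=3]  = 8; Predator = 3·Rainfall + 2·Grass - 1  [with Rainfall=3, Grass=8]  = 24; Deaths = Grass^2 + Predator  [with Grass=8, Predator=24]  = 88; Migration = -3·Rainfall + Deaths - 4  [with Rainfall=3, Deaths=88]  = 75.
Change = 55 − 75 = -20.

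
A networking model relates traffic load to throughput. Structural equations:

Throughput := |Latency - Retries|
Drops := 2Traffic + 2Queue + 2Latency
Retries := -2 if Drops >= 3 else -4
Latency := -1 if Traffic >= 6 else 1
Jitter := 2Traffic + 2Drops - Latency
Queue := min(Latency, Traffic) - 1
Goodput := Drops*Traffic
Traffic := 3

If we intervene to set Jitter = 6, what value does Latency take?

1

do(Jitter=6) replaces the equation Jitter := 2Traffic + 2Drops - Latency with the constant Jitter = 6.
Latency is not downstream of the intervention, so its value is determined by the original equations.
Latency = -1 if Traffic >= 6 else 1  [with Traffic=3]  = 1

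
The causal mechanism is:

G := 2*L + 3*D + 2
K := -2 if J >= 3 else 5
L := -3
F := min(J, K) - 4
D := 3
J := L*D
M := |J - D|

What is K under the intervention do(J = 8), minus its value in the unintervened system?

Intervening sets J = 8 and removes its equation (J := L*D).
K = -2 if J >= 3 else 5  [with J=8]  = -2
Without intervention: J = L*D  [with L=-3, D=3]  = -9; K = -2 if J >= 3 else 5  [with J=-9]  = 5.
Change = -2 − 5 = -7.

-7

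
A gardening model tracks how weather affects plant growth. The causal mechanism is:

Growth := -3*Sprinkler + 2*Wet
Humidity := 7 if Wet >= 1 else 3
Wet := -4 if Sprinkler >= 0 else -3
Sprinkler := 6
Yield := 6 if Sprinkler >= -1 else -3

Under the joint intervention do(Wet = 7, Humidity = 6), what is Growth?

The joint intervention fixes Wet = 7, Humidity = 6, removing each variable's own equation.
Growth = -3*Sprinkler + 2*Wet  [with Sprinkler=6, Wet=7]  = -4

-4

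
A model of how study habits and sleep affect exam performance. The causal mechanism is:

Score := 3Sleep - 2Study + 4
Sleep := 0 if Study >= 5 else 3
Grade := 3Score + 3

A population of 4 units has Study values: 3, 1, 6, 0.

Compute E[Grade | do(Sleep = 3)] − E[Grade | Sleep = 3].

-7

Under do(Sleep=3), Sleep's equation is replaced by Sleep=3 for every unit. Per-unit Grade: 24, 36, 6, 42. Mean = 27.
Conditioning on Sleep=3 selects the 3 unit(s) with Study ∈ {3, 1, 0}. Their Grade values: 24, 36, 42. Mean = 34.
Difference = 27 − 34 = -7.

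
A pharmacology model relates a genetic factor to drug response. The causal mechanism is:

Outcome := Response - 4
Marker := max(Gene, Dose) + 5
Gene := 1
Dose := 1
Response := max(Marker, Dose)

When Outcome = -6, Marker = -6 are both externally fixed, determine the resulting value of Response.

1

Under do(Outcome = -6, Marker = -6), each intervened variable's structural equation is replaced by its fixed value.
Response = max(Marker, Dose)  [with Marker=-6, Dose=1]  = 1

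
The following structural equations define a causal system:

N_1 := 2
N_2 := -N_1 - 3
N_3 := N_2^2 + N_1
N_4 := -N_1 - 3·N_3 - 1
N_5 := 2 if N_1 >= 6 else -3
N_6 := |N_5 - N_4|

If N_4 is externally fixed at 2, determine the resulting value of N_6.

5

Under do(N_4=2), the mechanism N_4 := -N_1 - 3·N_3 - 1 is discarded; N_4 is fixed at 2.
N_5 = 2 if N_1 >= 6 else -3  [with N_1=2]  = -3
N_6 = |N_5 - N_4|  [with N_5=-3, N_4=2]  = 5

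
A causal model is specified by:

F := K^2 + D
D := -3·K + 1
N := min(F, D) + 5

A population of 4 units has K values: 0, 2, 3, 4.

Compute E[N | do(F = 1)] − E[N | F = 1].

do(F=1) breaks F's dependence on K. With F=1 fixed, N across the units is 6, 0, -3, -6, mean -0.75.
E[N|F=1] averages over only the 2 units with F=1 (K = 0, 3): N = 6, -3, mean 1.5.
Difference = -0.75 − 1.5 = -2.25.

-2.25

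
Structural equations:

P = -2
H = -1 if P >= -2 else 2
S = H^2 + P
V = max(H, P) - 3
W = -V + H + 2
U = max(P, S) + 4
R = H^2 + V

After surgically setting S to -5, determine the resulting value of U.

The intervention breaks the incoming arrows to S: S = H^2 + P no longer applies, and S = -5.
U = max(P, S) + 4  [with P=-2, S=-5]  = 2

2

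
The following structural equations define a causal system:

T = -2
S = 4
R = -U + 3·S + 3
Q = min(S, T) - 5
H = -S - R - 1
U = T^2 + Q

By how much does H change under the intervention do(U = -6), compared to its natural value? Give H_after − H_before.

Under do(U=-6), the mechanism U = T^2 + Q is discarded; U is fixed at -6.
R = -U + 3·S + 3  [with U=-6, S=4]  = 21
H = -S - R - 1  [with S=4, R=21]  = -26
Without intervention: Q = min(S, T) - 5  [with S=4, T=-2]  = -7; U = T^2 + Q  [with T=-2, Q=-7]  = -3; R = -U + 3·S + 3  [with U=-3, S=4]  = 18; H = -S - R - 1  [with S=4, R=18]  = -23.
Change = -26 − (-23) = -3.

-3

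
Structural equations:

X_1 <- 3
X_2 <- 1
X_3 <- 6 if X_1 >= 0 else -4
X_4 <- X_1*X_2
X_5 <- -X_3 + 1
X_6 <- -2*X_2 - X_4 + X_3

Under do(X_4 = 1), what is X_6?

Under do(X_4=1), the mechanism X_4 <- X_1*X_2 is discarded; X_4 is fixed at 1.
X_3 = 6 if X_1 >= 0 else -4  [with X_1=3]  = 6
X_6 = -2*X_2 - X_4 + X_3  [with X_2=1, X_4=1, X_3=6]  = 3

3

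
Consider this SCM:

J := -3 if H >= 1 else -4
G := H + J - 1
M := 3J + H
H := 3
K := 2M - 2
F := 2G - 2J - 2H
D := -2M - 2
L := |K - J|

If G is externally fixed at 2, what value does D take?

10

The intervention breaks the incoming arrows to G: G := H + J - 1 no longer applies, and G = 2.
No directed path runs from G to D, so D keeps its natural value.
J = -3 if H >= 1 else -4  [with H=3]  = -3
M = 3J + H  [with J=-3, H=3]  = -6
D = -2M - 2  [with M=-6]  = 10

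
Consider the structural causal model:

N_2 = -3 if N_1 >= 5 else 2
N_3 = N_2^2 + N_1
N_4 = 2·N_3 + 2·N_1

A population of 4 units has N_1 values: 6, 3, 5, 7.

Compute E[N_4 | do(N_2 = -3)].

39

Every unit gets N_2=-3 under the intervention. N_4 values become 42, 30, 38, 46; E[N_4|do(N_2=-3)] = 39.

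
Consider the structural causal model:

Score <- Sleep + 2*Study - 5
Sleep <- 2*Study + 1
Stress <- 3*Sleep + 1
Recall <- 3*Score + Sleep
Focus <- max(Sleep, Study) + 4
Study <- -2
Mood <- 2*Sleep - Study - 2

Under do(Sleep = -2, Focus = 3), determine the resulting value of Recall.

-35

Setting Sleep = -2, Focus = 3 by intervention discards those variables' equations.
Score = Sleep + 2*Study - 5  [with Sleep=-2, Study=-2]  = -11
Recall = 3*Score + Sleep  [with Score=-11, Sleep=-2]  = -35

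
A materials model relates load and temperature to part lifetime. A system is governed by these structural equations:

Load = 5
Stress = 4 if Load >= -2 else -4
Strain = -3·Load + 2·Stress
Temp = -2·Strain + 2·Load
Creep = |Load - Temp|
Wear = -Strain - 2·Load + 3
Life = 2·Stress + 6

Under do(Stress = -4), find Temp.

Under do(Stress=-4), the mechanism Stress = 4 if Load >= -2 else -4 is discarded; Stress is fixed at -4.
Strain = -3·Load + 2·Stress  [with Load=5, Stress=-4]  = -23
Temp = -2·Strain + 2·Load  [with Strain=-23, Load=5]  = 56

56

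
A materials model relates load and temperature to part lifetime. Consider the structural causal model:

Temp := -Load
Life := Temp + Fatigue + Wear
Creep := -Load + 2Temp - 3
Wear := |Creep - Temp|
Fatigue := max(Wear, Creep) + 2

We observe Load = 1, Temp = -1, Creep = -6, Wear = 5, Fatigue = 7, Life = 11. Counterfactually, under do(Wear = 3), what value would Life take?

7

Under do(Wear=3), the mechanism Wear := |Creep - Temp| is discarded; Wear is fixed at 3.
Temp = -Load  [with Load=1]  = -1
Creep = -Load + 2Temp - 3  [with Load=1, Temp=-1]  = -6
Fatigue = max(Wear, Creep) + 2  [with Wear=3, Creep=-6]  = 5
Life = Temp + Fatigue + Wear  [with Temp=-1, Fatigue=5, Wear=3]  = 7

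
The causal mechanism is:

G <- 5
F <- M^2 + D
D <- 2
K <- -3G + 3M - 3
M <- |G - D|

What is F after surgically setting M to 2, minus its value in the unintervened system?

-5

do(M=2) replaces the equation M <- |G - D| with the constant M = 2.
F = M^2 + D  [with M=2, D=2]  = 6
Without intervention: M = |G - D|  [with G=5, D=2]  = 3; F = M^2 + D  [with M=3, D=2]  = 11.
Change = 6 − 11 = -5.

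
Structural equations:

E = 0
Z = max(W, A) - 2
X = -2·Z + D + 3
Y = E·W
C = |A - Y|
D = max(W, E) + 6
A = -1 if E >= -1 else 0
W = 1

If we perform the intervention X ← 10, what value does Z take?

-1

Intervening sets X = 10 and removes its equation (X = -2·Z + D + 3).
Since Z is not a descendant of the intervened variable, it is unaffected.
A = -1 if E >= -1 else 0  [with E=0]  = -1
Z = max(W, A) - 2  [with W=1, A=-1]  = -1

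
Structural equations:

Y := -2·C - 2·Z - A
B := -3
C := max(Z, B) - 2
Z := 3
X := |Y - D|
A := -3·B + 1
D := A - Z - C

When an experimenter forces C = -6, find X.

The intervention breaks the incoming arrows to C: C := max(Z, B) - 2 no longer applies, and C = -6.
A = -3·B + 1  [with B=-3]  = 10
D = A - Z - C  [with A=10, Z=3, C=-6]  = 13
Y = -2·C - 2·Z - A  [with C=-6, Z=3, A=10]  = -4
X = |Y - D|  [with Y=-4, D=13]  = 17

17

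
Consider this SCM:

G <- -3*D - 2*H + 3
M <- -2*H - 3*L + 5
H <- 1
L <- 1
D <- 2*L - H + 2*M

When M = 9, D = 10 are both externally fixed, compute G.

-29

Setting M = 9, D = 10 by intervention discards those variables' equations.
G = -3*D - 2*H + 3  [with D=10, H=1]  = -29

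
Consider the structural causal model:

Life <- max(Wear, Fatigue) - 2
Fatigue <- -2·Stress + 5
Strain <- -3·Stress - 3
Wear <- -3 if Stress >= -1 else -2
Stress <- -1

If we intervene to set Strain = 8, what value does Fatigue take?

Under do(Strain=8), the mechanism Strain <- -3·Stress - 3 is discarded; Strain is fixed at 8.
Since Fatigue is not a descendant of the intervened variable, it is unaffected.
Fatigue = -2·Stress + 5  [with Stress=-1]  = 7

7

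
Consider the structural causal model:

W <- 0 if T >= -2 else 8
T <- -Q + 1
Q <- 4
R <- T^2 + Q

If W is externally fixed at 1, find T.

-3

The intervention breaks the incoming arrows to W: W <- 0 if T >= -2 else 8 no longer applies, and W = 1.
Since T is not a descendant of the intervened variable, it is unaffected.
T = -Q + 1  [with Q=4]  = -3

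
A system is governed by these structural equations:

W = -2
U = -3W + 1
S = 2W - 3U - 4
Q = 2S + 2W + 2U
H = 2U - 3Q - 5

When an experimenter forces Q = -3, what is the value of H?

Intervening sets Q = -3 and removes its equation (Q = 2S + 2W + 2U).
U = -3W + 1  [with W=-2]  = 7
H = 2U - 3Q - 5  [with U=7, Q=-3]  = 18

18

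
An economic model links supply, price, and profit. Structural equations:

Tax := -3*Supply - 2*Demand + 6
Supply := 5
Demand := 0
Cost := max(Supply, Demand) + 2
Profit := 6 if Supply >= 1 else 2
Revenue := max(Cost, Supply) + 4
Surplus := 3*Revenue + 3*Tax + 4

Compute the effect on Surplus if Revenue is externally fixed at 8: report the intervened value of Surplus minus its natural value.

-9

The intervention breaks the incoming arrows to Revenue: Revenue := max(Cost, Supply) + 4 no longer applies, and Revenue = 8.
Tax = -3*Supply - 2*Demand + 6  [with Supply=5, Demand=0]  = -9
Surplus = 3*Revenue + 3*Tax + 4  [with Revenue=8, Tax=-9]  = 1
Without intervention: Cost = max(Supply, Demand) + 2  [with Supply=5, Demand=0]  = 7; Revenue = max(Cost, Supply) + 4  [with Cost=7, Supply=5]  = 11; Tax = -3*Supply - 2*Demand + 6  [with Supply=5, Demand=0]  = -9; Surplus = 3*Revenue + 3*Tax + 4  [with Revenue=11, Tax=-9]  = 10.
Change = 1 − 10 = -9.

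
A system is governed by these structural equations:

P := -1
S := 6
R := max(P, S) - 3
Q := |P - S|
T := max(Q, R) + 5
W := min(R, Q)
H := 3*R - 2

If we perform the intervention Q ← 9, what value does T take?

Intervening sets Q = 9 and removes its equation (Q := |P - S|).
R = max(P, S) - 3  [with P=-1, S=6]  = 3
T = max(Q, R) + 5  [with Q=9, R=3]  = 14

14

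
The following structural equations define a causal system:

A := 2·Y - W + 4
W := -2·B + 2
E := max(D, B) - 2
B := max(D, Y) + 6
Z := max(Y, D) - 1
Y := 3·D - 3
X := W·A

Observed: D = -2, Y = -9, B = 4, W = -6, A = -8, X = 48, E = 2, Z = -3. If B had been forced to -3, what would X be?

The intervention breaks the incoming arrows to B: B := max(D, Y) + 6 no longer applies, and B = -3.
Y = 3·D - 3  [with D=-2]  = -9
W = -2·B + 2  [with B=-3]  = 8
A = 2·Y - W + 4  [with Y=-9, W=8]  = -22
X = W·A  [with W=8, A=-22]  = -176

-176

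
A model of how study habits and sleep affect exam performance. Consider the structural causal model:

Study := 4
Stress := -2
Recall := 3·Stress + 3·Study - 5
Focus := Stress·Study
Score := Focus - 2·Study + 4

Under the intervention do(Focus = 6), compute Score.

The intervention breaks the incoming arrows to Focus: Focus := Stress·Study no longer applies, and Focus = 6.
Score = Focus - 2·Study + 4  [with Focus=6, Study=4]  = 2

2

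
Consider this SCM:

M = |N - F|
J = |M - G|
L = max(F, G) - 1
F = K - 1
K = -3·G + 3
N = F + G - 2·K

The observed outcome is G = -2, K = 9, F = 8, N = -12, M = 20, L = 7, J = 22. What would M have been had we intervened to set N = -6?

14

Intervening sets N = -6 and removes its equation (N = F + G - 2·K).
K = -3·G + 3  [with G=-2]  = 9
F = K - 1  [with K=9]  = 8
M = |N - F|  [with N=-6, F=8]  = 14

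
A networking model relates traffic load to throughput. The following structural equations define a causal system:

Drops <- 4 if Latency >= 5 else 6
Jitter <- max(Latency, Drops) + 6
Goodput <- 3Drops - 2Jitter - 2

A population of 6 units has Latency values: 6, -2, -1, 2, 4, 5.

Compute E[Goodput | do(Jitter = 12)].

Under do(Jitter=12), Jitter's equation is replaced by Jitter=12 for every unit. Per-unit Goodput: -14, -8, -8, -8, -8, -14. Mean = -10.

-10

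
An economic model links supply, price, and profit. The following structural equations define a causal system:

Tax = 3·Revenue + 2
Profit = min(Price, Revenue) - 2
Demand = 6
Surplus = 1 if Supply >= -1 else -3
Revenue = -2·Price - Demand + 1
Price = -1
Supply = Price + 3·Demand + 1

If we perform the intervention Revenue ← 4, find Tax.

Intervening sets Revenue = 4 and removes its equation (Revenue = -2·Price - Demand + 1).
Tax = 3·Revenue + 2  [with Revenue=4]  = 14

14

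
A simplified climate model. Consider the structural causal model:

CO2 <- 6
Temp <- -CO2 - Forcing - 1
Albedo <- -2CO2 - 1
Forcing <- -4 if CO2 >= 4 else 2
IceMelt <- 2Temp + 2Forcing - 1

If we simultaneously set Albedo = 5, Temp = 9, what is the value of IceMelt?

Under do(Albedo = 5, Temp = 9), each intervened variable's structural equation is replaced by its fixed value.
Forcing = -4 if CO2 >= 4 else 2  [with CO2=6]  = -4
IceMelt = 2Temp + 2Forcing - 1  [with Temp=9, Forcing=-4]  = 9

9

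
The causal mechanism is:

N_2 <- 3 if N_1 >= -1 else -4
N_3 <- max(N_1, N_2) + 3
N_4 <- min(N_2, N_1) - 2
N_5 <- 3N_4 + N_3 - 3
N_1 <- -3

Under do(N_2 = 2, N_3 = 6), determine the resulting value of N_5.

Under do(N_2 = 2, N_3 = 6), each intervened variable's structural equation is replaced by its fixed value.
N_4 = min(N_2, N_1) - 2  [with N_2=2, N_1=-3]  = -5
N_5 = 3N_4 + N_3 - 3  [with N_4=-5, N_3=6]  = -12

-12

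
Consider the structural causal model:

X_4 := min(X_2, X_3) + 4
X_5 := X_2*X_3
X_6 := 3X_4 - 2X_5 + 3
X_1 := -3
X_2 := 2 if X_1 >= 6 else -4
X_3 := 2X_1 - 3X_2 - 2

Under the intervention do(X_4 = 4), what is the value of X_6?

Under do(X_4=4), the mechanism X_4 := min(X_2, X_3) + 4 is discarded; X_4 is fixed at 4.
X_2 = 2 if X_1 >= 6 else -4  [with X_1=-3]  = -4
X_3 = 2X_1 - 3X_2 - 2  [with X_1=-3, X_2=-4]  = 4
X_5 = X_2*X_3  [with X_2=-4, X_3=4]  = -16
X_6 = 3X_4 - 2X_5 + 3  [with X_4=4, X_5=-16]  = 47

47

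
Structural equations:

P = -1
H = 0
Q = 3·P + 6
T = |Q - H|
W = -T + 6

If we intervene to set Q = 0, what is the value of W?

do(Q=0) replaces the equation Q = 3·P + 6 with the constant Q = 0.
T = |Q - H|  [with Q=0, H=0]  = 0
W = -T + 6  [with T=0]  = 6

6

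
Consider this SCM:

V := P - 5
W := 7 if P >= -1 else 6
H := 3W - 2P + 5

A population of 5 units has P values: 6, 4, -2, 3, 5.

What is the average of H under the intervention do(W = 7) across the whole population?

Every unit gets W=7 under the intervention. H values become 14, 18, 30, 20, 16; E[H|do(W=7)] = 19.6.

19.6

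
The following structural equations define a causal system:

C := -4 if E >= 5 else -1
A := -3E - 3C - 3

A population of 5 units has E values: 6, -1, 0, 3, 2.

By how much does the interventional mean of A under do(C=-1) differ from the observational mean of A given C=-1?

-3

Every unit gets C=-1 under the intervention. A values become -18, 3, 0, -9, -6; E[A|do(C=-1)] = -6.
Observing C=-1 restricts to units where C's equation naturally yields -1: E ∈ {-1, 0, 3, 2}. In that subpopulation A = 3, 0, -9, -6, mean -3.
Difference = -6 − (-3) = -3.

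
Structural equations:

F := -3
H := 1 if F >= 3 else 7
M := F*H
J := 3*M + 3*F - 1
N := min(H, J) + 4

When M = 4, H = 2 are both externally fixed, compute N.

Setting M = 4, H = 2 by intervention discards those variables' equations.
J = 3*M + 3*F - 1  [with M=4, F=-3]  = 2
N = min(H, J) + 4  [with H=2, J=2]  = 6

6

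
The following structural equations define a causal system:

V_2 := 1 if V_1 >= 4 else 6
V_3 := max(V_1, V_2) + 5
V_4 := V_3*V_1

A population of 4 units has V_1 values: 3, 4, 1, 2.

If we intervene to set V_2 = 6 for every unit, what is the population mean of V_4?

27.5

do(V_2=6) breaks V_2's dependence on V_1. With V_2=6 fixed, V_4 across the units is 33, 44, 11, 22, mean 27.5.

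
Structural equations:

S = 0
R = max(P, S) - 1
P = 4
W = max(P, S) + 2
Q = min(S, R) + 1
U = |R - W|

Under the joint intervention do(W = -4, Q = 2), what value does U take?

7

Setting W = -4, Q = 2 by intervention discards those variables' equations.
R = max(P, S) - 1  [with P=4, S=0]  = 3
U = |R - W|  [with R=3, W=-4]  = 7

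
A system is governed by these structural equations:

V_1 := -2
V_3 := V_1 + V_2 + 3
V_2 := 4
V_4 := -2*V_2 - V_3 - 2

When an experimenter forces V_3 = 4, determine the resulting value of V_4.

-14

The intervention breaks the incoming arrows to V_3: V_3 := V_1 + V_2 + 3 no longer applies, and V_3 = 4.
V_4 = -2*V_2 - V_3 - 2  [with V_2=4, V_3=4]  = -14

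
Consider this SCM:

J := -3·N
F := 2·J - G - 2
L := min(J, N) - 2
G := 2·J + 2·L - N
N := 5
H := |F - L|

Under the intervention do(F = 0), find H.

The intervention breaks the incoming arrows to F: F := 2·J - G - 2 no longer applies, and F = 0.
J = -3·N  [with N=5]  = -15
L = min(J, N) - 2  [with J=-15, N=5]  = -17
H = |F - L|  [with F=0, L=-17]  = 17

17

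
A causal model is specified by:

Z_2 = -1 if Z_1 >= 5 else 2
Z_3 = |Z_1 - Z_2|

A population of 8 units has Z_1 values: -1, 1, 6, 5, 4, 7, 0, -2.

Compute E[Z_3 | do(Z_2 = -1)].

3.75

The intervention sets Z_2=-1 in all 8 units regardless of Z_1. Recomputing Z_3 per unit gives 0, 2, 7, 6, 5, 8, 1, 1; average 3.75.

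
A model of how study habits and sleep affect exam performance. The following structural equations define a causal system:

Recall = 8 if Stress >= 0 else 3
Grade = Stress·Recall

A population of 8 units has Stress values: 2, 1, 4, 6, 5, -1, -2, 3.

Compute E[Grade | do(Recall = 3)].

do(Recall=3) breaks Recall's dependence on Stress. With Recall=3 fixed, Grade across the units is 6, 3, 12, 18, 15, -3, -6, 9, mean 6.75.

6.75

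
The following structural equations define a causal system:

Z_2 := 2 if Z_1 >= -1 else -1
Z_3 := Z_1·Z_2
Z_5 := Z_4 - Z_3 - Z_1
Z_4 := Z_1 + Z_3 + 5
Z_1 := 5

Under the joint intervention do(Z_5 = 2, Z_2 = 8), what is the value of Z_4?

50

Setting Z_5 = 2, Z_2 = 8 by intervention discards those variables' equations.
Z_3 = Z_1·Z_2  [with Z_1=5, Z_2=8]  = 40
Z_4 = Z_1 + Z_3 + 5  [with Z_1=5, Z_3=40]  = 50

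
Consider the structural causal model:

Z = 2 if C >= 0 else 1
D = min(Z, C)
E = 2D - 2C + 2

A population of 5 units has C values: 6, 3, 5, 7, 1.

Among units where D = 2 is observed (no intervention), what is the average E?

Conditioning on D=2 selects the 4 unit(s) with C ∈ {6, 3, 5, 7}. Their E values: -6, 0, -4, -8. Mean = -4.5.

-4.5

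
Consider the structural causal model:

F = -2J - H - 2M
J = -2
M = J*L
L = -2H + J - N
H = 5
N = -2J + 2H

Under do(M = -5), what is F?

The intervention breaks the incoming arrows to M: M = J*L no longer applies, and M = -5.
F = -2J - H - 2M  [with J=-2, H=5, M=-5]  = 9

9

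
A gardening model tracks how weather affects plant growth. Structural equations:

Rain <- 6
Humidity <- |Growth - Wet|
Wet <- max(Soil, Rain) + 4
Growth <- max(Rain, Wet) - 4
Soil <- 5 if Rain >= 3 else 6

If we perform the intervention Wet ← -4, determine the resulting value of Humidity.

do(Wet=-4) replaces the equation Wet <- max(Soil, Rain) + 4 with the constant Wet = -4.
Growth = max(Rain, Wet) - 4  [with Rain=6, Wet=-4]  = 2
Humidity = |Growth - Wet|  [with Growth=2, Wet=-4]  = 6

6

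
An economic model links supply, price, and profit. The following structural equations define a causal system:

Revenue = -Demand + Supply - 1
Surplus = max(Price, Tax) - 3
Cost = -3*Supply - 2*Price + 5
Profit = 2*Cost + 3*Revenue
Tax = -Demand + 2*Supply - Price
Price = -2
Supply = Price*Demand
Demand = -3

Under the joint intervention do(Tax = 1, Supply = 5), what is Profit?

9

Under do(Tax = 1, Supply = 5), each intervened variable's structural equation is replaced by its fixed value.
Cost = -3*Supply - 2*Price + 5  [with Supply=5, Price=-2]  = -6
Revenue = -Demand + Supply - 1  [with Demand=-3, Supply=5]  = 7
Profit = 2*Cost + 3*Revenue  [with Cost=-6, Revenue=7]  = 9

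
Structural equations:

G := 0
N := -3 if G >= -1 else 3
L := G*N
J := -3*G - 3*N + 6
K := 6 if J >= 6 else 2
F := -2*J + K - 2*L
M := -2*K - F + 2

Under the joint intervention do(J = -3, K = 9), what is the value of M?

-31

Under do(J = -3, K = 9), each intervened variable's structural equation is replaced by its fixed value.
N = -3 if G >= -1 else 3  [with G=0]  = -3
L = G*N  [with G=0, N=-3]  = 0
F = -2*J + K - 2*L  [with J=-3, K=9, L=0]  = 15
M = -2*K - F + 2  [with K=9, F=15]  = -31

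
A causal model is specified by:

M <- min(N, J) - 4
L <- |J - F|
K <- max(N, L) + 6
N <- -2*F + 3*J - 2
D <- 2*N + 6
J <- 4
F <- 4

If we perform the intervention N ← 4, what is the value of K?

The intervention breaks the incoming arrows to N: N <- -2*F + 3*J - 2 no longer applies, and N = 4.
L = |J - F|  [with J=4, F=4]  = 0
K = max(N, L) + 6  [with N=4, L=0]  = 10

10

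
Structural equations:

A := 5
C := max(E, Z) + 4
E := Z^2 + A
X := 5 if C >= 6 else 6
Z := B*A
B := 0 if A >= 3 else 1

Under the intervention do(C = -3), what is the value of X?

6

The intervention breaks the incoming arrows to C: C := max(E, Z) + 4 no longer applies, and C = -3.
X = 5 if C >= 6 else 6  [with C=-3]  = 6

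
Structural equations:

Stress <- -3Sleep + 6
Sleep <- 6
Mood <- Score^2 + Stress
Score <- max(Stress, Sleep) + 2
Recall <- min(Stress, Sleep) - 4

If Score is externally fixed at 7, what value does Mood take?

37

The intervention breaks the incoming arrows to Score: Score <- max(Stress, Sleep) + 2 no longer applies, and Score = 7.
Stress = -3Sleep + 6  [with Sleep=6]  = -12
Mood = Score^2 + Stress  [with Score=7, Stress=-12]  = 37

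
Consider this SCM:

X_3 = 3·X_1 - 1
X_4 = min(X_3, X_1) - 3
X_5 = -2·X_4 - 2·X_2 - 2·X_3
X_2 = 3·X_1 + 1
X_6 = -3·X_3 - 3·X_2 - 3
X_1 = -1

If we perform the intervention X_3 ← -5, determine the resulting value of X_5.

30

do(X_3=-5) replaces the equation X_3 = 3·X_1 - 1 with the constant X_3 = -5.
X_2 = 3·X_1 + 1  [with X_1=-1]  = -2
X_4 = min(X_3, X_1) - 3  [with X_3=-5, X_1=-1]  = -8
X_5 = -2·X_4 - 2·X_2 - 2·X_3  [with X_4=-8, X_2=-2, X_3=-5]  = 30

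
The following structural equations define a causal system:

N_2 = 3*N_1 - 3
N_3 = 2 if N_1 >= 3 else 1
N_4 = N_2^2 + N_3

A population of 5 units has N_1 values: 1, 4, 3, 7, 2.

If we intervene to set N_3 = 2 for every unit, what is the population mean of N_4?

The intervention sets N_3=2 in all 5 units regardless of N_1. Recomputing N_4 per unit gives 2, 83, 38, 326, 11; average 92.

92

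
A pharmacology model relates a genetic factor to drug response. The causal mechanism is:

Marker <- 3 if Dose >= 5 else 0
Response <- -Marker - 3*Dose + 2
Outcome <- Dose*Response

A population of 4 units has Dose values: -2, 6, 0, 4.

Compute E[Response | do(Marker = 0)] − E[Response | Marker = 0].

do(Marker=0) breaks Marker's dependence on Dose. With Marker=0 fixed, Response across the units is 8, -16, 2, -10, mean -4.
E[Response|Marker=0] averages over only the 3 units with Marker=0 (Dose = -2, 0, 4): Response = 8, 2, -10, mean 0.
Difference = -4 − 0 = -4.

-4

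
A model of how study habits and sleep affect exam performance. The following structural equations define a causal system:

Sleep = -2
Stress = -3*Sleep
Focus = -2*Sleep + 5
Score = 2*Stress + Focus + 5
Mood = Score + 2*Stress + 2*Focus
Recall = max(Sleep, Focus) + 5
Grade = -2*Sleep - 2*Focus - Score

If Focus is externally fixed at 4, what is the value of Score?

The intervention breaks the incoming arrows to Focus: Focus = -2*Sleep + 5 no longer applies, and Focus = 4.
Stress = -3*Sleep  [with Sleep=-2]  = 6
Score = 2*Stress + Focus + 5  [with Stress=6, Focus=4]  = 21

21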